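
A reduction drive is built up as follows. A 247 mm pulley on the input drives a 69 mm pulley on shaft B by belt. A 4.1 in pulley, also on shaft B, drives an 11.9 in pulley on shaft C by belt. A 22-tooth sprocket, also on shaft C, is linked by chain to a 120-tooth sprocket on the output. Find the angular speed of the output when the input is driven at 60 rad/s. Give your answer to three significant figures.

13.6 rad/s

Belt: ratio = 69/247 = 0.27935, so shaft B turns at 60 / 0.27935 = 214.78 rad/s.
Belt: ratio = 11.9/4.1 = 2.9024, so shaft C turns at 214.78 / 2.9024 = 74.001 rad/s.
Chain: ratio = 120/22 = 5.4545, so the output turns at 74.001 / 5.4545 = 13.567 rad/s.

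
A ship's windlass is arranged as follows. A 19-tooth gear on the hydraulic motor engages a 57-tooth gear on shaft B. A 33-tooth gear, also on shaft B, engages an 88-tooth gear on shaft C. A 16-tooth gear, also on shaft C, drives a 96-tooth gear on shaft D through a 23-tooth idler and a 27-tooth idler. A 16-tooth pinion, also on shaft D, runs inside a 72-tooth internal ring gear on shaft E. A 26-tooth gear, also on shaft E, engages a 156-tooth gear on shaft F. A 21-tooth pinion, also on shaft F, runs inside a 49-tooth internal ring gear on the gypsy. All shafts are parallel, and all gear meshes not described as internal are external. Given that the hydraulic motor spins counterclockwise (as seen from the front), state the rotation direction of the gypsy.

the hydraulic motor → shaft B: external mesh, 1 reversal → CW.
shaft B → shaft C: external mesh, 1 reversal → CCW.
shaft C → shaft D: driver → idler → idler → driven is 3 external meshes, 3 reversals → CW.
shaft D → shaft E: internal mesh, same direction → CW.
shaft E → shaft F: external mesh, 1 reversal → CCW.
shaft F → the gypsy: internal mesh, same direction → CCW.
6 reversals in total — an even number — so the gypsy turns the same way as the hydraulic motor.

counterclockwise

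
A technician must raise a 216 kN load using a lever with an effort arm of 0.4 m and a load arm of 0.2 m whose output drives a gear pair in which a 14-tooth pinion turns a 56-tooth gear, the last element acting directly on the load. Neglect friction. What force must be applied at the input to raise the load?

27 kN

Lever MA = effort arm / load arm = 0.4/0.2 = 2.
Gear pair MA = 56/14 = 4.
Combined ideal MA = 2 × 4 = 8.
Effort = load / MA = 216 / 8 = 27 kN.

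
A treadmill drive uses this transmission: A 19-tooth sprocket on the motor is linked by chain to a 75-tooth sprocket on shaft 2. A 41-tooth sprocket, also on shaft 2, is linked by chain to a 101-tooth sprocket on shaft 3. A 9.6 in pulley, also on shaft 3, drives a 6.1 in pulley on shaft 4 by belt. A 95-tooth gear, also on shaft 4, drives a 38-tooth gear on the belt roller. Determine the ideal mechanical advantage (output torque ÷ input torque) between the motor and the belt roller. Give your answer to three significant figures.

2.47

Each stage contributes driven/driver: chain 75/19 = 3.9474, chain 101/41 = 2.4634, belt 6.1/9.6 = 0.63542, gear mesh 38/95 = 0.4.
Overall: 3.9474 × 2.4634 × 0.63542 × 0.4 = 2.4715.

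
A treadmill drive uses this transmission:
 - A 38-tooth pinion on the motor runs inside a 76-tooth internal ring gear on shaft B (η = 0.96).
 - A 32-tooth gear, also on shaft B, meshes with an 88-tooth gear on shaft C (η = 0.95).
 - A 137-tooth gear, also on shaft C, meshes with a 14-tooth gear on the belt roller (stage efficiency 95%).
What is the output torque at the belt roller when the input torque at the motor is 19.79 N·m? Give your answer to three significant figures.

Internal gear: ratio = 76/38 = 2; torque at shaft B = 19.79 × 2 × 0.96 = 37.997 N·m.
Gear mesh: ratio = 88/32 = 2.75; torque at shaft C = 37.997 × 2.75 × 0.95 = 99.267 N·m.
Gear mesh: ratio = 14/137 = 0.10219; torque at the belt roller = 99.267 × 0.10219 × 0.95 = 9.6368 N·m.

9.64 N·m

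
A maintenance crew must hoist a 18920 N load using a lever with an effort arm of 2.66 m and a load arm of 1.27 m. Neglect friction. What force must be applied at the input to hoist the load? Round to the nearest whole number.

Lever MA = effort arm / load arm = 2.66/1.27 = 2.0945.
Effort = load / MA = 18920 / 2.0945 = 9033.2 N.

9033 N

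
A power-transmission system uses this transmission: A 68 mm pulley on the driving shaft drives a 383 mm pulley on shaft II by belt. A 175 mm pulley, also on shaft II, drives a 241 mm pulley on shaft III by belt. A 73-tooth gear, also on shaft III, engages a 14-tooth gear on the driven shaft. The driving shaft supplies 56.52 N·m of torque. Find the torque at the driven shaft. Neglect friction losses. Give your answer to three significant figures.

After the belt (383/68): 56.52 × 5.6324 = 318.34 N·m
After the belt (241/175): 318.34 × 1.3771 = 438.4 N·m
After the gear mesh (14/73): 438.4 × 0.19178 = 84.077 N·m

84.1 N·m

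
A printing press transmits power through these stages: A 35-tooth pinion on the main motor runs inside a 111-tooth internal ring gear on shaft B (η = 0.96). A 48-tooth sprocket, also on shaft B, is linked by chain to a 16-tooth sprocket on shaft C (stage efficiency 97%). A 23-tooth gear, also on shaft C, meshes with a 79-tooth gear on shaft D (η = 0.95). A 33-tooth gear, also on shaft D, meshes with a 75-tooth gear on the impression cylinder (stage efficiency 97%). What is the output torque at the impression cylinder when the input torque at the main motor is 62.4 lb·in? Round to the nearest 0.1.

After the internal gear (111/35): 62.4 × 3.1714 × 0.96 = 189.98 lb·in
After the chain (16/48): 189.98 × 0.33333 × 0.97 = 61.427 lb·in
After the gear mesh (79/23): 61.427 × 3.4348 × 0.95 = 200.44 lb·in
After the gear mesh (75/33): 200.44 × 2.2727 × 0.97 = 441.88 lb·in

441.9 lb·in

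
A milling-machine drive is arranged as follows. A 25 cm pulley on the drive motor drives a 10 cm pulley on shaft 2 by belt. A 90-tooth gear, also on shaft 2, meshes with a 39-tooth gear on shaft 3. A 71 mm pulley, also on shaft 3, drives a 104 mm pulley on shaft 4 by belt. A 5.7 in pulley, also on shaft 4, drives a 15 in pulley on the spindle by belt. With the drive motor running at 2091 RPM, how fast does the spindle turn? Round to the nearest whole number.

3130 RPM

Belt: ratio = 10/25 = 0.4, so shaft 2 turns at 2091 / 0.4 = 5227.5 RPM.
Gear mesh: ratio = 39/90 = 0.43333, so shaft 3 turns at 5227.5 / 0.43333 = 12063 RPM.
Belt: ratio = 104/71 = 1.4648, so shaft 4 turns at 12063 / 1.4648 = 8235.6 RPM.
Belt: ratio = 15/5.7 = 2.6316, so the spindle turns at 8235.6 / 2.6316 = 3129.5 RPM.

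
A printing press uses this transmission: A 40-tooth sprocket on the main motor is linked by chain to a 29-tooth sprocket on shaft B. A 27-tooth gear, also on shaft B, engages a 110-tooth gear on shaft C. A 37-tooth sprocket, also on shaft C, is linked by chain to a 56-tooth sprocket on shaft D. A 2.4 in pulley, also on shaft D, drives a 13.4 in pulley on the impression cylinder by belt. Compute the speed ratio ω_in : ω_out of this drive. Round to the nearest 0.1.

Each stage contributes driven/driver: chain 29/40 = 0.725, gear mesh 110/27 = 4.0741, chain 56/37 = 1.5135, belt 13.4/2.4 = 5.5833.
Overall: 0.725 × 4.0741 × 1.5135 × 5.5833 = 24.96.

25.0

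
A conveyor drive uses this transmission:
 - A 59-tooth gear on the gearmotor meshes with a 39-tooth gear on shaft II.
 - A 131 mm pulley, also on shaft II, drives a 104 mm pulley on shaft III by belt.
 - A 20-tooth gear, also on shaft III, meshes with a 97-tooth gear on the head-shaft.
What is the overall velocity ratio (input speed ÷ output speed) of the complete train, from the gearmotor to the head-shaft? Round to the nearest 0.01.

Each stage contributes driven/driver: gear mesh 39/59 = 0.66102, belt 104/131 = 0.79389, gear mesh 97/20 = 4.85.
Overall: 0.66102 × 0.79389 × 4.85 = 2.5452.

2.55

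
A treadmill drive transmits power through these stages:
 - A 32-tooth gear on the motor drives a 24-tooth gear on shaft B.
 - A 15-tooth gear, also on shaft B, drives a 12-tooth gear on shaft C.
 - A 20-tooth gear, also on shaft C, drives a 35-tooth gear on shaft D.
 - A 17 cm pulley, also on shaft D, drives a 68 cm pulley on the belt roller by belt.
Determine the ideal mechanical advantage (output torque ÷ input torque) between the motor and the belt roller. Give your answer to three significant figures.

Each stage contributes driven/driver: gear mesh 24/32 = 0.75, gear mesh 12/15 = 0.8, gear mesh 35/20 = 1.75, belt 68/17 = 4.
Overall: 0.75 × 0.8 × 1.75 × 4 = 4.2.

4.20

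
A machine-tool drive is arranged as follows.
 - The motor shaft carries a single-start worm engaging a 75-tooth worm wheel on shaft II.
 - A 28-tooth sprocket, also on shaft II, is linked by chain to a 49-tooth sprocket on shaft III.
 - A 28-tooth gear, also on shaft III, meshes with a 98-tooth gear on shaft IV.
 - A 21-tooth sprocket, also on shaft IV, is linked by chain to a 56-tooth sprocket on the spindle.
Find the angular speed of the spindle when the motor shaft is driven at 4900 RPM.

4 RPM

worm 75/1 = 75 → 4900/75 = 65.333 RPM
chain 49/28 = 1.75 → 65.333/1.75 = 37.333 RPM
gear mesh 98/28 = 3.5 → 37.333/3.5 = 10.667 RPM
chain 56/21 = 2.6667 → 10.667/2.6667 = 4 RPM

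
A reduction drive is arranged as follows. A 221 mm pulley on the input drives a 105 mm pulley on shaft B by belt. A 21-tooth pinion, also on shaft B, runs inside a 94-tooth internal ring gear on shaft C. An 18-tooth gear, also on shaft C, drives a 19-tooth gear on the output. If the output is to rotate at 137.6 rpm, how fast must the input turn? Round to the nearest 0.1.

Overall ratio R = 0.47511 × 4.4762 × 1.0556 = 2.2448.
Required input speed = output speed × R = 137.6 × 2.2448 = 308.89 rpm.

308.9 rpm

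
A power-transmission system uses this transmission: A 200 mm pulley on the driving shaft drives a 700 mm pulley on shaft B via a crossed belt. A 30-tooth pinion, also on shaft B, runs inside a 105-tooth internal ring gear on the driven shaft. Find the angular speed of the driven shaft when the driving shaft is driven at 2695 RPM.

Belt: ratio = 700/200 = 3.5, so shaft B turns at 2695 / 3.5 = 770 RPM.
Internal gear: ratio = 105/30 = 3.5, so the driven shaft turns at 770 / 3.5 = 220 RPM.

220 RPM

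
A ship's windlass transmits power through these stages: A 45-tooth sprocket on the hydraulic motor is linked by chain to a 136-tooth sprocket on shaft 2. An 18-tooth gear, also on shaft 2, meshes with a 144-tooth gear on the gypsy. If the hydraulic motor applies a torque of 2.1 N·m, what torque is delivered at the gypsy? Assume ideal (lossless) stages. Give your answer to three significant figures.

Chain: ratio = 136/45 = 3.0222; torque at shaft 2 = 2.1 × 3.0222 = 6.3467 N·m.
Gear mesh: ratio = 144/18 = 8; torque at the gypsy = 6.3467 × 8 = 50.773 N·m.

50.8 N·m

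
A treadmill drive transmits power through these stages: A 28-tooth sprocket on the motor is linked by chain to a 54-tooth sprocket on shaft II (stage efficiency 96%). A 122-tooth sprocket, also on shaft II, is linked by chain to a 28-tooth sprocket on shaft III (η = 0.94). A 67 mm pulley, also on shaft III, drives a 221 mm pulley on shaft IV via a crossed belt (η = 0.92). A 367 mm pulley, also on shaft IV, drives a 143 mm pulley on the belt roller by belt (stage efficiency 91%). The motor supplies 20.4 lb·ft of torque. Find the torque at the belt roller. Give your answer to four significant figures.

8.768 lb·ft

chain 54/28 = 1.9286 → τ = 20.4·1.9286·0.96 = 37.769 lb·ft
chain 28/122 = 0.22951 → τ = 37.769·0.22951·0.94 = 8.1482 lb·ft
belt 221/67 = 3.2985 → τ = 8.1482·3.2985·0.92 = 24.727 lb·ft
belt 143/367 = 0.38965 → τ = 24.727·0.38965·0.91 = 8.7676 lb·ft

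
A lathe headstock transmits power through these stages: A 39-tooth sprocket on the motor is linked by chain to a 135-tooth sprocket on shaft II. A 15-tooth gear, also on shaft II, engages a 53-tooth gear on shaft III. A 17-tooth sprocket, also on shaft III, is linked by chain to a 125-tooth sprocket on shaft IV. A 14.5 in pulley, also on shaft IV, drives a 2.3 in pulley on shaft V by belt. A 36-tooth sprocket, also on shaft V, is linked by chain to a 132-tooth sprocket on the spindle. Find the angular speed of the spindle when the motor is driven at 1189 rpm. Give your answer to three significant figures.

22.7 rpm

the motor → shaft II (chain, 135/39): 1189 ÷ 3.4615 = 343.49 rpm
shaft II → shaft III (gear mesh, 53/15): 343.49 ÷ 3.5333 = 97.214 rpm
shaft III → shaft IV (chain, 125/17): 97.214 ÷ 7.3529 = 13.221 rpm
shaft IV → shaft V (belt, 2.3/14.5): 13.221 ÷ 0.15862 = 83.35 rpm
shaft V → the spindle (chain, 132/36): 83.35 ÷ 3.6667 = 22.732 rpm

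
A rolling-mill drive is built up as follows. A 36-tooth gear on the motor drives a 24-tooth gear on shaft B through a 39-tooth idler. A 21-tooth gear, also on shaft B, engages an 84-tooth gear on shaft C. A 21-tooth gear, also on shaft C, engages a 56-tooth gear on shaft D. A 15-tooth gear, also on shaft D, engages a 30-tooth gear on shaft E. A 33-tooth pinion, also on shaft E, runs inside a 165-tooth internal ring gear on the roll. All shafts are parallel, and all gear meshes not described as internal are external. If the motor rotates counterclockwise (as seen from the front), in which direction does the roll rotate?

clockwise

the motor → shaft B: driver → idler → driven is 2 external meshes, 2 reversals → CCW.
shaft B → shaft C: external mesh, 1 reversal → CW.
shaft C → shaft D: external mesh, 1 reversal → CCW.
shaft D → shaft E: external mesh, 1 reversal → CW.
shaft E → the roll: internal mesh, same direction → CW.
5 reversals in total — an odd number — so the roll turns opposite to the motor.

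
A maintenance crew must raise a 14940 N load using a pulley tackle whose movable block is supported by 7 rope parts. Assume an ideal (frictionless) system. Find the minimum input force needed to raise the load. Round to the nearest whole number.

Block-and-tackle MA = number of supporting rope parts = 7.
Effort = load / MA = 14940 / 7 = 2134.3 N.

2134 N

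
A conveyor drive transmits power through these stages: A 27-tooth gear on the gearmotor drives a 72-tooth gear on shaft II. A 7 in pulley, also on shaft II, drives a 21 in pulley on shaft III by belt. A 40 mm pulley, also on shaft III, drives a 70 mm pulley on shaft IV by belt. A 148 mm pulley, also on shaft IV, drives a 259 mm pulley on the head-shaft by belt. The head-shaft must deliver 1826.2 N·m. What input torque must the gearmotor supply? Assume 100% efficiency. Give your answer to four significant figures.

Overall ratio R = 2.6667 × 3 × 1.75 × 1.75 = 24.5.
Input torque = output torque / R = 1826.2 / 24.5 = 74.539 N·m.

74.54 N·m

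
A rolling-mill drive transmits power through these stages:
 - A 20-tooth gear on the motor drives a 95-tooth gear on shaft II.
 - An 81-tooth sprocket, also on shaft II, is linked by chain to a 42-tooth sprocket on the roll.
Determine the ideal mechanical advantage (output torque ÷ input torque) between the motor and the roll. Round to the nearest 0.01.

Each stage contributes driven/driver: gear mesh 95/20 = 4.75, chain 42/81 = 0.51852.
Overall: 4.75 × 0.51852 = 2.463.

2.46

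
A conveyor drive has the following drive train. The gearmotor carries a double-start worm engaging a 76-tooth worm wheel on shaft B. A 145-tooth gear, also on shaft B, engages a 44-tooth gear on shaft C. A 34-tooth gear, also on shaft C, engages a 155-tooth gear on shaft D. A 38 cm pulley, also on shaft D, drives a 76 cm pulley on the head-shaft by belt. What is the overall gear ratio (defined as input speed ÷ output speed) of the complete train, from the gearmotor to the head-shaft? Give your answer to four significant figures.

105.1

Each stage contributes driven/driver: worm 76/2 = 38, gear mesh 44/145 = 0.30345, gear mesh 155/34 = 4.5588, belt 76/38 = 2.
Overall: 38 × 0.30345 × 4.5588 × 2 = 105.14.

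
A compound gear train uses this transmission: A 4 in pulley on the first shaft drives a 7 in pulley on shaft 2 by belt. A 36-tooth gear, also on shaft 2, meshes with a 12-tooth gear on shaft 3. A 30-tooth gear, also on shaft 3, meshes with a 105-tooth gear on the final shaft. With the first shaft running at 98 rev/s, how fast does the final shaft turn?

48 rev/s

Belt: ratio = 7/4 = 1.75, so shaft 2 turns at 98 / 1.75 = 56 rev/s.
Gear mesh: ratio = 12/36 = 0.33333, so shaft 3 turns at 56 / 0.33333 = 168 rev/s.
Gear mesh: ratio = 105/30 = 3.5, so the final shaft turns at 168 / 3.5 = 48 rev/s.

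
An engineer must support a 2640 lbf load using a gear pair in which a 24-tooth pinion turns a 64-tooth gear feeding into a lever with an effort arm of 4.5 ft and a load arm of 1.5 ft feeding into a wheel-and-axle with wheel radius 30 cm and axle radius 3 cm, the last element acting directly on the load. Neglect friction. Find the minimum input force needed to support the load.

33 lbf

Gear pair MA = 64/24 = 2.6667.
Lever MA = effort arm / load arm = 4.5/1.5 = 3.
Wheel-and-axle MA = R/r = 30/3 = 10.
Combined ideal MA = 2.6667 × 3 × 10 = 80.
Effort = load / MA = 2640 / 80 = 33 lbf.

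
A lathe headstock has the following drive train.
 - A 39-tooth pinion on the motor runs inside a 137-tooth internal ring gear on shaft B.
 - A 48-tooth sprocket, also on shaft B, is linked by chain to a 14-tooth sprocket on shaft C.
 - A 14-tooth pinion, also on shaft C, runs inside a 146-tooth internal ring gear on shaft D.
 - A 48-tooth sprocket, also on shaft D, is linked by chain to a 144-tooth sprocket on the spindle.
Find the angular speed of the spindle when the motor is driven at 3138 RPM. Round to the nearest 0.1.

the motor → shaft B (internal gear, 137/39): 3138 ÷ 3.5128 = 893.3 RPM
shaft B → shaft C (chain, 14/48): 893.3 ÷ 0.29167 = 3062.7 RPM
shaft C → shaft D (internal gear, 146/14): 3062.7 ÷ 10.429 = 293.69 RPM
shaft D → the spindle (chain, 144/48): 293.69 ÷ 3 = 97.896 RPM

97.9 RPM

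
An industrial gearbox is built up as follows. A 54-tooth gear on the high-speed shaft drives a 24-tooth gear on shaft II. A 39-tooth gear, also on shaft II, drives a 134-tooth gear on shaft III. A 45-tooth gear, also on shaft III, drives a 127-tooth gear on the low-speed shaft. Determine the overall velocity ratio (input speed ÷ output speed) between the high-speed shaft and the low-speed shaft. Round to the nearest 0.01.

Each stage contributes driven/driver: gear mesh 24/54 = 0.44444, gear mesh 134/39 = 3.4359, gear mesh 127/45 = 2.8222.
Overall: 0.44444 × 3.4359 × 2.8222 = 4.3097.

4.31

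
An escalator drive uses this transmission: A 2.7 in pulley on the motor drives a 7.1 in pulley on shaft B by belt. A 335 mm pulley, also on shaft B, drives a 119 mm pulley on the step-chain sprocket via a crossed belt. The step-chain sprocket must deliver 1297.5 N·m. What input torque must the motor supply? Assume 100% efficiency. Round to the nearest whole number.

1389 N·m

Overall ratio R = 2.6296 × 0.35522 = 0.93411.
Input torque = output torque / R = 1297.5 / 0.93411 = 1389 N·m.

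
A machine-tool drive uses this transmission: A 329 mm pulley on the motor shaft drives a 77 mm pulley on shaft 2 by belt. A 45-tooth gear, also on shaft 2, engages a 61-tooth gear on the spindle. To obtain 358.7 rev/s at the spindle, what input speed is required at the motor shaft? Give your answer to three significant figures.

114 rev/s

Overall ratio R = 0.23404 × 1.3556 = 0.31726.
Required input speed = output speed × R = 358.7 × 0.31726 = 113.8 rev/s.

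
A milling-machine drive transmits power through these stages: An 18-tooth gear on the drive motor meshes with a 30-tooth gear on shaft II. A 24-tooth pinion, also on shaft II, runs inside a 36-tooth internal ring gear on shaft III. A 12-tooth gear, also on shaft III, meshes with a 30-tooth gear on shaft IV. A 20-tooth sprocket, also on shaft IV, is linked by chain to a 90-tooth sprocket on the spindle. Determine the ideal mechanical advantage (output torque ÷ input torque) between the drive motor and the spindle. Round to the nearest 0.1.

28.1

Each stage contributes driven/driver: gear mesh 30/18 = 1.6667, internal gear 36/24 = 1.5, gear mesh 30/12 = 2.5, chain 90/20 = 4.5.
Overall: 1.6667 × 1.5 × 2.5 × 4.5 = 28.125.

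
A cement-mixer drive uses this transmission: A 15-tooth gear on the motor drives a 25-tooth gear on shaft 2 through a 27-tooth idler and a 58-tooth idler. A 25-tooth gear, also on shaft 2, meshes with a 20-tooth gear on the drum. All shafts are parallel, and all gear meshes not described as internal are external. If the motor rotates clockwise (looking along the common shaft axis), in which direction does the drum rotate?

clockwise

the motor → shaft 2: driver → idler → idler → driven is 3 external meshes, 3 reversals → CCW.
shaft 2 → the drum: external mesh, 1 reversal → CW.
4 reversals in total — an even number — so the drum turns the same way as the motor.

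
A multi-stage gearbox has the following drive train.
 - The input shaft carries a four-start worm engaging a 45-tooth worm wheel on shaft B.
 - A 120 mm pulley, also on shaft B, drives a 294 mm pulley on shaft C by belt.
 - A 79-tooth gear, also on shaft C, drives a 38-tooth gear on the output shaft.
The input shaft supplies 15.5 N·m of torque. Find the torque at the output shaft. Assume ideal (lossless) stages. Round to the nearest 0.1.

After the worm (45/4): 15.5 × 11.25 = 174.38 N·m
After the belt (294/120): 174.38 × 2.45 = 427.22 N·m
After the gear mesh (38/79): 427.22 × 0.48101 = 205.5 N·m

205.5 N·m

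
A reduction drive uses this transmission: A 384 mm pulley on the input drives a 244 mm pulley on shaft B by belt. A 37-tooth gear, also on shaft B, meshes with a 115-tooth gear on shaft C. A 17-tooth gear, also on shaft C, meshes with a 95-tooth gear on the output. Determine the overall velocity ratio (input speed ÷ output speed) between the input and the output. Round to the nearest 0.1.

Each stage contributes driven/driver: belt 244/384 = 0.63542, gear mesh 115/37 = 3.1081, gear mesh 95/17 = 5.5882.
Overall: 0.63542 × 3.1081 × 5.5882 = 11.036.

11.0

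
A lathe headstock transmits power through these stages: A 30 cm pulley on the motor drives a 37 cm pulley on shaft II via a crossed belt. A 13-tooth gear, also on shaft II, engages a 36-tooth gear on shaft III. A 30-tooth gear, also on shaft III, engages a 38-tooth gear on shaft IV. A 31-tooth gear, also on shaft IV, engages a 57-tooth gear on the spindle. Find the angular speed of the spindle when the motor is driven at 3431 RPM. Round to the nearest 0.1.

431.3 RPM

Belt: ratio = 37/30 = 1.2333, so shaft II turns at 3431 / 1.2333 = 2781.9 RPM.
Gear mesh: ratio = 36/13 = 2.7692, so shaft III turns at 2781.9 / 2.7692 = 1004.6 RPM.
Gear mesh: ratio = 38/30 = 1.2667, so shaft IV turns at 1004.6 / 1.2667 = 793.08 RPM.
Gear mesh: ratio = 57/31 = 1.8387, so the spindle turns at 793.08 / 1.8387 = 431.33 RPM.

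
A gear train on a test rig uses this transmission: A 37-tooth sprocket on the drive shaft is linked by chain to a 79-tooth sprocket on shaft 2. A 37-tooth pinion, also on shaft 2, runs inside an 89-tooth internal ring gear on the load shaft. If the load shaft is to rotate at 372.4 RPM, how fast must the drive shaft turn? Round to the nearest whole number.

Overall ratio R = 2.1351 × 2.4054 = 5.1359.
Required input speed = output speed × R = 372.4 × 5.1359 = 1912.6 RPM.

1913 RPM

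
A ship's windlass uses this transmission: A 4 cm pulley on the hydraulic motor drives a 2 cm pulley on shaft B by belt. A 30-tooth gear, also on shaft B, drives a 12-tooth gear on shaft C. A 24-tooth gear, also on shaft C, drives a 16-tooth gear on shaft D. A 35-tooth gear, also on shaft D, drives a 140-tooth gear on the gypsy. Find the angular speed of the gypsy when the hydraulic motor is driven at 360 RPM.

belt 2/4 = 0.5 → 360/0.5 = 720 RPM
gear mesh 12/30 = 0.4 → 720/0.4 = 1800 RPM
gear mesh 16/24 = 0.66667 → 1800/0.66667 = 2700 RPM
gear mesh 140/35 = 4 → 2700/4 = 675 RPM

675 RPM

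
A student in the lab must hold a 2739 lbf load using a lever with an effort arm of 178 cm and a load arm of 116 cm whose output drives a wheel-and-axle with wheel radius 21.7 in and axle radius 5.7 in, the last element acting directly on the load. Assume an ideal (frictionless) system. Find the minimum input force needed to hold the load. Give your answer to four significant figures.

468.9 lbf

Lever MA = effort arm / load arm = 178/116 = 1.5345.
Wheel-and-axle MA = R/r = 21.7/5.7 = 3.807.
Combined ideal MA = 1.5345 × 3.807 = 5.8418.
Effort = load / MA = 2739 / 5.8418 = 468.86 lbf.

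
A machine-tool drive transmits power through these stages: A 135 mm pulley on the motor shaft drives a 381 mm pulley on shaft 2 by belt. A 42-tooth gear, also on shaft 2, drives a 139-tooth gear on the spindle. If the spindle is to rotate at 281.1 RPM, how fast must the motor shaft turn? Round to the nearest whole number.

Overall ratio R = 2.8222 × 3.3095 = 9.3402.
Required input speed = output speed × R = 281.1 × 9.3402 = 2625.5 RPM.

2626 RPM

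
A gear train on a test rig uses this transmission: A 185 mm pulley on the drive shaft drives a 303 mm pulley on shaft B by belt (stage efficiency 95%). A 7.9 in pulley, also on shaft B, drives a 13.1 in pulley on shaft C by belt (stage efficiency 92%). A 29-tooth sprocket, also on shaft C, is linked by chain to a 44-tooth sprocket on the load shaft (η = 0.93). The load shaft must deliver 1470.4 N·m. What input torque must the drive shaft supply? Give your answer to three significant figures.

Overall ratio R = 1.6378 × 1.6582 × 1.5172 = 4.1207; overall efficiency η = 0.95 × 0.92 × 0.93 = 0.8128.
Input torque = output torque / (R × η) = 1470.4 / (4.1207 × 0.8128) = 439.01 N·m.

439 N·m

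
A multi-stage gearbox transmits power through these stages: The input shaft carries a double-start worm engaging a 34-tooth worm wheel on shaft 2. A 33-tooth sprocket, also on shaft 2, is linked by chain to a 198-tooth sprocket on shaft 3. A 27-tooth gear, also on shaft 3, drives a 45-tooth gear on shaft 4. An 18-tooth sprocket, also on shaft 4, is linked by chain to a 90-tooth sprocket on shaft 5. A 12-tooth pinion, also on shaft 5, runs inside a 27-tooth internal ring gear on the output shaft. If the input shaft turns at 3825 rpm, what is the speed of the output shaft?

2 rpm

worm 34/2 = 17 → 3825/17 = 225 rpm
chain 198/33 = 6 → 225/6 = 37.5 rpm
gear mesh 45/27 = 1.6667 → 37.5/1.6667 = 22.5 rpm
chain 90/18 = 5 → 22.5/5 = 4.5 rpm
internal gear 27/12 = 2.25 → 4.5/2.25 = 2 rpm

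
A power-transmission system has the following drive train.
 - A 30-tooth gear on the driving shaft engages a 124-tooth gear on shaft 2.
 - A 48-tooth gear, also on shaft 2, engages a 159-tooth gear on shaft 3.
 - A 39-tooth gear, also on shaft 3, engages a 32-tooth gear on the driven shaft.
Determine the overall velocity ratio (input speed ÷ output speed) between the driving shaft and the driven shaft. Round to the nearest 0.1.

11.2

Each stage contributes driven/driver: gear mesh 124/30 = 4.1333, gear mesh 159/48 = 3.3125, gear mesh 32/39 = 0.82051.
Overall: 4.1333 × 3.3125 × 0.82051 = 11.234.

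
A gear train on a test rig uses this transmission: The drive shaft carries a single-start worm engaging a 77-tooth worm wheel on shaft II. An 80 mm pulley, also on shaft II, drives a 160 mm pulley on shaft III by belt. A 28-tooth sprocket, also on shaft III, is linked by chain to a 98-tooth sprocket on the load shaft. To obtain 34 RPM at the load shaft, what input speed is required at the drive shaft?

Overall ratio R = 77 × 2 × 3.5 = 539.
Required input speed = output speed × R = 34 × 539 = 18326 RPM.

18326 RPM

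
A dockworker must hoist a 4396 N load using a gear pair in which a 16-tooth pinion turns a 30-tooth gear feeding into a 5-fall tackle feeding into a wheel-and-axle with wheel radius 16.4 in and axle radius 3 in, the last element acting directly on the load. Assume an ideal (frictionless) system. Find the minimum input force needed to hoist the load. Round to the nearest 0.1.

85.8 N

Gear pair MA = 30/16 = 1.875.
Block-and-tackle MA = number of supporting rope parts = 5.
Wheel-and-axle MA = R/r = 16.4/3 = 5.4667.
Combined ideal MA = 1.875 × 5 × 5.4667 = 51.25.
Effort = load / MA = 4396 / 51.25 = 85.776 N.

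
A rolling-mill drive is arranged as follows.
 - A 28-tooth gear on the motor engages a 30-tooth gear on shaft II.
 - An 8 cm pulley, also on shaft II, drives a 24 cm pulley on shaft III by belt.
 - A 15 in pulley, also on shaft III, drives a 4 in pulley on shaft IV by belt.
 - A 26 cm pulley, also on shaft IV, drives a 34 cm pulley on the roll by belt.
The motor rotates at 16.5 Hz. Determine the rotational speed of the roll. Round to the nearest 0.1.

14.7 Hz

gear mesh 30/28 = 1.0714 → 16.5/1.0714 = 15.4 Hz
belt 24/8 = 3 → 15.4/3 = 5.1333 Hz
belt 4/15 = 0.26667 → 5.1333/0.26667 = 19.25 Hz
belt 34/26 = 1.3077 → 19.25/1.3077 = 14.721 Hz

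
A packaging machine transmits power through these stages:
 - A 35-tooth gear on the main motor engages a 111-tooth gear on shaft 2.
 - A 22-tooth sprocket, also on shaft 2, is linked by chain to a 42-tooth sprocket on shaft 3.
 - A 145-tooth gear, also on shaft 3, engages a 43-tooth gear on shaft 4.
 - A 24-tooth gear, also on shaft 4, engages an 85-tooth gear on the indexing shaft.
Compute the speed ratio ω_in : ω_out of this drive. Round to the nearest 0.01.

6.36

Each stage contributes driven/driver: gear mesh 111/35 = 3.1714, chain 42/22 = 1.9091, gear mesh 43/145 = 0.29655, gear mesh 85/24 = 3.5417.
Overall: 3.1714 × 1.9091 × 0.29655 × 3.5417 = 6.359.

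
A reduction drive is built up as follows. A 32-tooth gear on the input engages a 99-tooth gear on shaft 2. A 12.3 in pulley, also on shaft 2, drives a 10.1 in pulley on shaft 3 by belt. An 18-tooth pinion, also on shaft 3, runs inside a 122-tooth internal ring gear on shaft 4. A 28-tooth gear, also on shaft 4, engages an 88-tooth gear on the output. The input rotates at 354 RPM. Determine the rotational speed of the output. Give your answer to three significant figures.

6.54 RPM

the input → shaft 2 (gear mesh, 99/32): 354 ÷ 3.0938 = 114.42 RPM
shaft 2 → shaft 3 (belt, 10.1/12.3): 114.42 ÷ 0.82114 = 139.35 RPM
shaft 3 → shaft 4 (internal gear, 122/18): 139.35 ÷ 6.7778 = 20.56 RPM
shaft 4 → the output (gear mesh, 88/28): 20.56 ÷ 3.1429 = 6.5417 RPM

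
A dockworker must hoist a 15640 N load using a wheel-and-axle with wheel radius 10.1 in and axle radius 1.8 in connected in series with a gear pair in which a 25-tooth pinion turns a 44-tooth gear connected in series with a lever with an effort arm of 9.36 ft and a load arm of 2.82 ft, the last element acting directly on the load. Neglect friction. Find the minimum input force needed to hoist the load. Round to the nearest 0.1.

477.1 N

Wheel-and-axle MA = R/r = 10.1/1.8 = 5.6111.
Gear pair MA = 44/25 = 1.76.
Lever MA = effort arm / load arm = 9.36/2.82 = 3.3191.
Combined ideal MA = 5.6111 × 1.76 × 3.3191 = 32.778.
Effort = load / MA = 15640 / 32.778 = 477.14 N.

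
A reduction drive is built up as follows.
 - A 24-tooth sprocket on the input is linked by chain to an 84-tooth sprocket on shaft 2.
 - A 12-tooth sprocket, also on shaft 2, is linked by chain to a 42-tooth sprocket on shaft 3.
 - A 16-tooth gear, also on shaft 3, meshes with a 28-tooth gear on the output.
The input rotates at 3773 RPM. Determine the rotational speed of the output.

the input → shaft 2 (chain, 84/24): 3773 ÷ 3.5 = 1078 RPM
shaft 2 → shaft 3 (chain, 42/12): 1078 ÷ 3.5 = 308 RPM
shaft 3 → the output (gear mesh, 28/16): 308 ÷ 1.75 = 176 RPM

176 RPM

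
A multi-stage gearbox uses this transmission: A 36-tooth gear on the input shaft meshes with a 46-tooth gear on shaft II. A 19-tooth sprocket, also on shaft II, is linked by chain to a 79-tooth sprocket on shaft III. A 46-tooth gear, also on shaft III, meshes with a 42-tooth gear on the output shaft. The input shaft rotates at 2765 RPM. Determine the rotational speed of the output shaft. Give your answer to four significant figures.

570.0 RPM

gear mesh 46/36 = 1.2778 → 2765/1.2778 = 2163.9 RPM
chain 79/19 = 4.1579 → 2163.9/4.1579 = 520.43 RPM
gear mesh 42/46 = 0.91304 → 520.43/0.91304 = 570 RPM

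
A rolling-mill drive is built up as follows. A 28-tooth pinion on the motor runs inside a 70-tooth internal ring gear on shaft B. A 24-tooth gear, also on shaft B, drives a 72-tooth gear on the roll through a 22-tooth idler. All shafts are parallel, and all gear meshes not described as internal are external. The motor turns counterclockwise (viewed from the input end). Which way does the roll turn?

counterclockwise

the motor → shaft B: internal mesh, same direction → CCW.
shaft B → the roll: driver → idler → driven is 2 external meshes, 2 reversals → CCW.
2 reversals in total — an even number — so the roll turns the same way as the motor.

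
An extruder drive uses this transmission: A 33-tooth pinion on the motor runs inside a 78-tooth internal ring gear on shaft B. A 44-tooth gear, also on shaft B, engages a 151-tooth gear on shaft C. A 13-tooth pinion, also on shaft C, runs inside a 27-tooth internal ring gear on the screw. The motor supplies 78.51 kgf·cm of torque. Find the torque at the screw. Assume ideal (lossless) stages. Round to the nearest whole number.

internal gear 78/33 = 2.3636 → τ = 78.51·2.3636 = 185.57 kgf·cm
gear mesh 151/44 = 3.4318 → τ = 185.57·3.4318 = 636.84 kgf·cm
internal gear 27/13 = 2.0769 → τ = 636.84·2.0769 = 1322.7 kgf·cm

1323 kgf·cm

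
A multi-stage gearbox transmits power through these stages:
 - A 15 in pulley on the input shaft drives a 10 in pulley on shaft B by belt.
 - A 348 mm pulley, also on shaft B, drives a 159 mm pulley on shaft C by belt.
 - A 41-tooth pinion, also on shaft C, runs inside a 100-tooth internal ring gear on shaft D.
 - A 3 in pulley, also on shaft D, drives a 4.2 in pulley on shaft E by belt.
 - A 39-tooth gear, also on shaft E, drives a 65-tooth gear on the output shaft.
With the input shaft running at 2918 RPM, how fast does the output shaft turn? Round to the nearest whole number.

1683 RPM

the input shaft → shaft B (belt, 10/15): 2918 ÷ 0.66667 = 4377 RPM
shaft B → shaft C (belt, 159/348): 4377 ÷ 0.4569 = 9579.8 RPM
shaft C → shaft D (internal gear, 100/41): 9579.8 ÷ 2.439 = 3927.7 RPM
shaft D → shaft E (belt, 4.2/3): 3927.7 ÷ 1.4 = 2805.5 RPM
shaft E → the output shaft (gear mesh, 65/39): 2805.5 ÷ 1.6667 = 1683.3 RPM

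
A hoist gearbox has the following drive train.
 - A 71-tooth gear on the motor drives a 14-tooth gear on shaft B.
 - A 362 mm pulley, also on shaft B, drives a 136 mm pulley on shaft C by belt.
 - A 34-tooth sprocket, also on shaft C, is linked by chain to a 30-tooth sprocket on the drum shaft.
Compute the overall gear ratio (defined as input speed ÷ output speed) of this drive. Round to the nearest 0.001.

Each stage contributes driven/driver: gear mesh 14/71 = 0.19718, belt 136/362 = 0.37569, chain 30/34 = 0.88235.
Overall: 0.19718 × 0.37569 × 0.88235 = 0.065365.

0.065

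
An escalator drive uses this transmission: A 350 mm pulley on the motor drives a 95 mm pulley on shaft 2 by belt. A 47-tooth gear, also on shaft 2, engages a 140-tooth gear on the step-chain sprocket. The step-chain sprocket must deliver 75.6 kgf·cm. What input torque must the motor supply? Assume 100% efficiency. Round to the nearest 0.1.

Overall ratio R = 0.27143 × 2.9787 = 0.80851.
Input torque = output torque / R = 75.6 / 0.80851 = 93.505 kgf·cm.

93.5 kgf·cm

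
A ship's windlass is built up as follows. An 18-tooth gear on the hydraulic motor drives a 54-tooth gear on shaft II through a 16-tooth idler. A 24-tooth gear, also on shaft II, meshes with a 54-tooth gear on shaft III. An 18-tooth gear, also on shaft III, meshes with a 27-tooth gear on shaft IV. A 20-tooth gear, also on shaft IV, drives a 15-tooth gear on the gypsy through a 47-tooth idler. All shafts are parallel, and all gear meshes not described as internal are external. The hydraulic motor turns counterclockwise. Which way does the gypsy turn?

the hydraulic motor → shaft II: driver → idler → driven is 2 external meshes, 2 reversals → CCW.
shaft II → shaft III: external mesh, 1 reversal → CW.
shaft III → shaft IV: external mesh, 1 reversal → CCW.
shaft IV → the gypsy: driver → idler → driven is 2 external meshes, 2 reversals → CCW.
6 reversals in total — an even number — so the gypsy turns the same way as the hydraulic motor.

counterclockwise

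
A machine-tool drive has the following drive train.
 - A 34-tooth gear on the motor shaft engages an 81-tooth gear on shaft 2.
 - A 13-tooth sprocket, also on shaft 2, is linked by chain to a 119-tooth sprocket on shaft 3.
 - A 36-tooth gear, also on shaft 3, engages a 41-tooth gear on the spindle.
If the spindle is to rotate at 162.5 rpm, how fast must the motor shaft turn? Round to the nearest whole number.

Overall ratio R = 2.3824 × 9.1538 × 1.1389 = 24.837.
Required input speed = output speed × R = 162.5 × 24.837 = 4035.9 rpm.

4036 rpm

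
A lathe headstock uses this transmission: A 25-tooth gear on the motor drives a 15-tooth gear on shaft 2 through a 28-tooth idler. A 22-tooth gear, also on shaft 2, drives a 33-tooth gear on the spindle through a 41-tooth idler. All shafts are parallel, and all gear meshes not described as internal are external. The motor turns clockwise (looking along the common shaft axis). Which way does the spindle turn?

the motor → shaft 2: driver → idler → driven is 2 external meshes, 2 reversals → CW.
shaft 2 → the spindle: driver → idler → driven is 2 external meshes, 2 reversals → CW.
4 reversals in total — an even number — so the spindle turns the same way as the motor.

clockwise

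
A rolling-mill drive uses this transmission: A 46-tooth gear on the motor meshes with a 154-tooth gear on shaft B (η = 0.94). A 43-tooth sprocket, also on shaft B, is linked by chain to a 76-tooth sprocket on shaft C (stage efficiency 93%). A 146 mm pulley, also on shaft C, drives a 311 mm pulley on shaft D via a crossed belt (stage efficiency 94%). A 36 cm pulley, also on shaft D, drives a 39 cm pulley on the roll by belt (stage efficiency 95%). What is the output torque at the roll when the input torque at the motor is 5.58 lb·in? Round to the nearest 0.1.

59.5 lb·in

Gear mesh: ratio = 154/46 = 3.3478; torque at shaft B = 5.58 × 3.3478 × 0.94 = 17.56 lb·in.
Chain: ratio = 76/43 = 1.7674; torque at shaft C = 17.56 × 1.7674 × 0.93 = 28.864 lb·in.
Belt: ratio = 311/146 = 2.1301; torque at shaft D = 28.864 × 2.1301 × 0.94 = 57.795 lb·in.
Belt: ratio = 39/36 = 1.0833; torque at the roll = 57.795 × 1.0833 × 0.95 = 59.48 lb·in.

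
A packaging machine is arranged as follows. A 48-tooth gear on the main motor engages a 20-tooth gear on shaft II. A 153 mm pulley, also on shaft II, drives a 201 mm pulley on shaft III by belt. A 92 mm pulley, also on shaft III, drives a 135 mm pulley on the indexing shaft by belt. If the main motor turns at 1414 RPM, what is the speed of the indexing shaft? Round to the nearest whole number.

1760 RPM

gear mesh 20/48 = 0.41667 → 1414/0.41667 = 3393.6 RPM
belt 201/153 = 1.3137 → 3393.6/1.3137 = 2583.2 RPM
belt 135/92 = 1.4674 → 2583.2/1.4674 = 1760.4 RPM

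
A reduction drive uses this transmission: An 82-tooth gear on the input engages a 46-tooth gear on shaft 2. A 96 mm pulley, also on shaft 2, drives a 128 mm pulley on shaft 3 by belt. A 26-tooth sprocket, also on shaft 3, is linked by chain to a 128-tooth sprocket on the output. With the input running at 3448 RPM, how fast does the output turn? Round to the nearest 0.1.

the input → shaft 2 (gear mesh, 46/82): 3448 ÷ 0.56098 = 6146.4 RPM
shaft 2 → shaft 3 (belt, 128/96): 6146.4 ÷ 1.3333 = 4609.8 RPM
shaft 3 → the output (chain, 128/26): 4609.8 ÷ 4.9231 = 936.37 RPM

936.4 RPM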